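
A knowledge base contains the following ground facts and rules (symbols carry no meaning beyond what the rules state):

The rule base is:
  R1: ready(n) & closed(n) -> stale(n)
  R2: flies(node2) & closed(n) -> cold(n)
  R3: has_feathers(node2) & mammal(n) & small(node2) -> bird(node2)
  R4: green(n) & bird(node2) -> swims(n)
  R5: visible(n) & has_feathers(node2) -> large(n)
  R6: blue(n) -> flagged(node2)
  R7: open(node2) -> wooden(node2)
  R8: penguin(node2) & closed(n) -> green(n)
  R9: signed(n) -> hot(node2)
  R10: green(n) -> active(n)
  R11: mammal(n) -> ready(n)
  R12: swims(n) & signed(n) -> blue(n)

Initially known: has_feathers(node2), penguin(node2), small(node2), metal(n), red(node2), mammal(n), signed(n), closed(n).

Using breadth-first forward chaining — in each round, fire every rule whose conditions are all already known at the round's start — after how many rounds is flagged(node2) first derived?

4

Round 1: R3 [has_feathers(node2) & mammal(n) & small(node2) -> bird(node2)]; R8 [penguin(node2) & closed(n) -> green(n)]; R9 [signed(n) -> hot(node2)]; R11 [mammal(n) -> ready(n)]. Adds bird(node2), green(n), hot(node2), ready(n).
Round 2: R1 [ready(n) & closed(n) -> stale(n)]; R4 [green(n) & bird(node2) -> swims(n)]; R10 [green(n) -> active(n)]. Adds stale(n), swims(n), active(n).
Round 3: R12 [swims(n) & signed(n) -> blue(n)]. Adds blue(n).
Round 4: R6 [blue(n) -> flagged(node2)]. Adds flagged(node2).
flagged(node2) first appears in round 4.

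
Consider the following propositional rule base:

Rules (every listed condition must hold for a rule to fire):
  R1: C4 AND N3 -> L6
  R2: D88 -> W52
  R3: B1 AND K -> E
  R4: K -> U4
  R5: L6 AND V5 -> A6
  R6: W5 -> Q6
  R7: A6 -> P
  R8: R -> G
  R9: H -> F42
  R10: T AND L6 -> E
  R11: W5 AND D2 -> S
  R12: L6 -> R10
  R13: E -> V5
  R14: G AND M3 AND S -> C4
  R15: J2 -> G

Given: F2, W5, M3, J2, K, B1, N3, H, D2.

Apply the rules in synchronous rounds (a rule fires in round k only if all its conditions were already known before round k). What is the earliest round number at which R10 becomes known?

4

Round 1: R3 [B1 AND K -> E]; R4 [K -> U4]; R6 [W5 -> Q6]; R9 [H -> F42]; R11 [W5 AND D2 -> S]; R15 [J2 -> G]. New: E, U4, Q6, F42, S, G.
Round 2: R13 [E -> V5]; R14 [G AND M3 AND S -> C4]. New: V5, C4.
Round 3: R1 [C4 AND N3 -> L6]. New: L6.
Round 4: R5 [L6 AND V5 -> A6]; R12 [L6 -> R10]. New: A6, R10.
R10 first appears in round 4.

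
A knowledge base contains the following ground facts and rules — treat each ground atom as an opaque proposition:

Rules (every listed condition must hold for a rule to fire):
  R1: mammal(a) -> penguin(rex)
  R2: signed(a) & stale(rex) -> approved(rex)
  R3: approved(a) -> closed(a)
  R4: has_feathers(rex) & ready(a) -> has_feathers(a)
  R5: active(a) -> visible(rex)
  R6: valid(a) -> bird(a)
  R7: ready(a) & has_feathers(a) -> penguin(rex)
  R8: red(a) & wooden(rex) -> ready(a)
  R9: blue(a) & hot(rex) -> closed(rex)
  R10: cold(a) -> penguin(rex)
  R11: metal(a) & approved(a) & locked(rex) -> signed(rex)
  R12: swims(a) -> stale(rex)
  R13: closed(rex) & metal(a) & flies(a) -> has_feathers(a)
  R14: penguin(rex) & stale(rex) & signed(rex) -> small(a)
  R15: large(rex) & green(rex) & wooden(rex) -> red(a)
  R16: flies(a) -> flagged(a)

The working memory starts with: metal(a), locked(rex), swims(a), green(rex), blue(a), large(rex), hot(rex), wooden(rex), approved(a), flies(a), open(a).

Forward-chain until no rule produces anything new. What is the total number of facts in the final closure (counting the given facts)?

Round 1 — R3, R9, R11, R12, R15, R16, derive closed(a), closed(rex), signed(rex), stale(rex), red(a), flagged(a).
Round 2 — R8, R13, derive ready(a), has_feathers(a).
Round 3 — R7, derive penguin(rex).
Round 4 — R14, derive small(a).
Closure: {approved(a), blue(a), closed(a), closed(rex), flagged(a), flies(a), green(rex), has_feathers(a), hot(rex), large(rex), locked(rex), metal(a), open(a), penguin(rex), ready(a), red(a), signed(rex), small(a), stale(rex), swims(a), wooden(rex)} — 21 facts.

21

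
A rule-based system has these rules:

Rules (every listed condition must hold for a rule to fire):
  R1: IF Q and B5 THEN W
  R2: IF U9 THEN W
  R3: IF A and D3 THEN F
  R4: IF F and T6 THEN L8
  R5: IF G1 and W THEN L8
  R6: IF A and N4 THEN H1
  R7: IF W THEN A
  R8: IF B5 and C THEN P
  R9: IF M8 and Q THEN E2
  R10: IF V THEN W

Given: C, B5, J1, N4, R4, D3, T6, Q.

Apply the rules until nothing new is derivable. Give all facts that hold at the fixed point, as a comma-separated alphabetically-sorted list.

Round 1 fires R1, R8, giving W, P.
Round 2 fires R7, giving A.
Round 3 fires R3, R6, giving F, H1.
Round 4 fires R4, giving L8.

A, B5, C, D3, F, H1, J1, L8, N4, P, Q, R4, T6, W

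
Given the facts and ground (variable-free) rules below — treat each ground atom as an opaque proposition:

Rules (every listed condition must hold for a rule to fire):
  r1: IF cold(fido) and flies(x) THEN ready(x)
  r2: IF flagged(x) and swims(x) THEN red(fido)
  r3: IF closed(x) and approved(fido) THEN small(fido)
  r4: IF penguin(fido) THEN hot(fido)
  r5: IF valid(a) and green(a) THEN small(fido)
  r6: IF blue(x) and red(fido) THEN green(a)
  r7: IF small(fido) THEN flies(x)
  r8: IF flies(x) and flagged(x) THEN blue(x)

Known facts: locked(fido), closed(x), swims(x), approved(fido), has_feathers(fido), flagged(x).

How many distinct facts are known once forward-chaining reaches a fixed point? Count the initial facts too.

[1] r2 [IF flagged(x) and swims(x) THEN red(fido)]; r3 [IF closed(x) and approved(fido) THEN small(fido)]. ⇒ new: red(fido), small(fido).
[2] r7 [IF small(fido) THEN flies(x)]. ⇒ new: flies(x).
[3] r8 [IF flies(x) and flagged(x) THEN blue(x)]. ⇒ new: blue(x).
[4] r6 [IF blue(x) and red(fido) THEN green(a)]. ⇒ new: green(a).
Closure: {approved(fido), blue(x), closed(x), flagged(x), flies(x), green(a), has_feathers(fido), locked(fido), red(fido), small(fido), swims(x)} — 11 facts.

11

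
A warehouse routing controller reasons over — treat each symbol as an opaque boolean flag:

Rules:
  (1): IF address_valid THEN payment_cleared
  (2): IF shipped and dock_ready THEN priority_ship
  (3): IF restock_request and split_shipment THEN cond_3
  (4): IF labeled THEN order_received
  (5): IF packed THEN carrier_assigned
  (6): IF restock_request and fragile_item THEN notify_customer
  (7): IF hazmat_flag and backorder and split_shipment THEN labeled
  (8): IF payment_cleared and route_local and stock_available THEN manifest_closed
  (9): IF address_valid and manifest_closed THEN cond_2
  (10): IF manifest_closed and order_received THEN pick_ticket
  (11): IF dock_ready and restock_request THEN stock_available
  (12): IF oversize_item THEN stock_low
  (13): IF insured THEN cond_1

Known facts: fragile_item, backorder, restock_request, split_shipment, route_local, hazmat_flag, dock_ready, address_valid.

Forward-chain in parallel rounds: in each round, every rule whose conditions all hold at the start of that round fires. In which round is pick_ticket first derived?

3

Round 1: (1) [IF address_valid THEN payment_cleared]; (3) [IF restock_request and split_shipment THEN cond_3]; (6) [IF restock_request and fragile_item THEN notify_customer]; (7) [IF hazmat_flag and backorder and split_shipment THEN labeled]; (11) [IF dock_ready and restock_request THEN stock_available]. Adds payment_cleared, cond_3, notify_customer, labeled, stock_available.
Round 2: (4) [IF labeled THEN order_received]; (8) [IF payment_cleared and route_local and stock_available THEN manifest_closed]. Adds order_received, manifest_closed.
Round 3: (9) [IF address_valid and manifest_closed THEN cond_2]; (10) [IF manifest_closed and order_received THEN pick_ticket]. Adds cond_2, pick_ticket.
pick_ticket first appears in round 3.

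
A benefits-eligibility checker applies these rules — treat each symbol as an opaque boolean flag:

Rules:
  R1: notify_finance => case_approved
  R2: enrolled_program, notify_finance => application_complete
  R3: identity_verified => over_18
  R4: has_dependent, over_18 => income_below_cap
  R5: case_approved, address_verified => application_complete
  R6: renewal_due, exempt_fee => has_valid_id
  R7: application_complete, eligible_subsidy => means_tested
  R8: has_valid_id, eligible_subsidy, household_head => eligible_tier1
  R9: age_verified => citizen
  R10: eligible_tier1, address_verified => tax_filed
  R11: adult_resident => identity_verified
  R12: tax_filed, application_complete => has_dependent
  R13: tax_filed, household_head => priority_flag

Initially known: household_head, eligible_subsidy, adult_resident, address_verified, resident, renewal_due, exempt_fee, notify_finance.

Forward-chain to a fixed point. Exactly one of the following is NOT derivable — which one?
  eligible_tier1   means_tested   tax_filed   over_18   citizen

Round 1: R1 [notify_finance => case_approved]; R6 [renewal_due, exempt_fee => has_valid_id]; R11 [adult_resident => identity_verified]. Adds case_approved, has_valid_id, identity_verified.
Round 2: R3 [identity_verified => over_18]; R5 [case_approved, address_verified => application_complete]; R8 [has_valid_id, eligible_subsidy, household_head => eligible_tier1]. Adds over_18, application_complete, eligible_tier1.
Round 3: R7 [application_complete, eligible_subsidy => means_tested]; R10 [eligible_tier1, address_verified => tax_filed]. Adds means_tested, tax_filed.
Round 4: R12 [tax_filed, application_complete => has_dependent]; R13 [tax_filed, household_head => priority_flag]. Adds has_dependent, priority_flag.
Round 5: R4 [has_dependent, over_18 => income_below_cap]. Adds income_below_cap.
Derived: means_tested (round 3), eligible_tier1 (round 2), tax_filed (round 3), over_18 (round 2). citizen never appears in any round.

citizen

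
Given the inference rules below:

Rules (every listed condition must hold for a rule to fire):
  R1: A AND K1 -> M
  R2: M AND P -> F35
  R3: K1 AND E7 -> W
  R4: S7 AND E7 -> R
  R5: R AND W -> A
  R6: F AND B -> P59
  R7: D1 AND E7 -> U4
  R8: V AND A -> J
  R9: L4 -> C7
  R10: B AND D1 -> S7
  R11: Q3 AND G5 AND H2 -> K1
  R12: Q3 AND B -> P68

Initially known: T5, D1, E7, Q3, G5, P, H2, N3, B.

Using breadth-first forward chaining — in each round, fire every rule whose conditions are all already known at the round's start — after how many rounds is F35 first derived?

5

Round 1: R7 [D1 AND E7 -> U4]; R10 [B AND D1 -> S7]; R11 [Q3 AND G5 AND H2 -> K1]; R12 [Q3 AND B -> P68]. New: U4, S7, K1, P68.
Round 2: R3 [K1 AND E7 -> W]; R4 [S7 AND E7 -> R]. New: W, R.
Round 3: R5 [R AND W -> A]. New: A.
Round 4: R1 [A AND K1 -> M]. New: M.
Round 5: R2 [M AND P -> F35]. New: F35.
F35 first appears in round 5.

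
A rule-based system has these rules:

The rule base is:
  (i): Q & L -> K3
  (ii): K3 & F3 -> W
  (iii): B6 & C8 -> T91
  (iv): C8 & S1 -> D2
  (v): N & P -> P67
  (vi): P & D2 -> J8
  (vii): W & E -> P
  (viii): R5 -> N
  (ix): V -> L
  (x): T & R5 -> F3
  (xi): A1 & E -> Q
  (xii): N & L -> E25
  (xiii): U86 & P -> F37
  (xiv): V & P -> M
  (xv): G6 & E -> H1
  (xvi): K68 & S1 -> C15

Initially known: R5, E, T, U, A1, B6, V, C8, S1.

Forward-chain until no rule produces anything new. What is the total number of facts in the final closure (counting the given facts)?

22

Round 1: (iii) [B6 & C8 -> T91]; (iv) [C8 & S1 -> D2]; (viii) [R5 -> N]; (ix) [V -> L]; (x) [T & R5 -> F3]; (xi) [A1 & E -> Q]. New: T91, D2, N, L, F3, Q.
Round 2: (i) [Q & L -> K3]; (xii) [N & L -> E25]. New: K3, E25.
Round 3: (ii) [K3 & F3 -> W]. New: W.
Round 4: (vii) [W & E -> P]. New: P.
Round 5: (v) [N & P -> P67]; (vi) [P & D2 -> J8]; (xiv) [V & P -> M]. New: P67, J8, M.
Closure: {A1, B6, C8, D2, E, E25, F3, J8, K3, L, M, N, P, P67, Q, R5, S1, T, T91, U, V, W} — 22 facts.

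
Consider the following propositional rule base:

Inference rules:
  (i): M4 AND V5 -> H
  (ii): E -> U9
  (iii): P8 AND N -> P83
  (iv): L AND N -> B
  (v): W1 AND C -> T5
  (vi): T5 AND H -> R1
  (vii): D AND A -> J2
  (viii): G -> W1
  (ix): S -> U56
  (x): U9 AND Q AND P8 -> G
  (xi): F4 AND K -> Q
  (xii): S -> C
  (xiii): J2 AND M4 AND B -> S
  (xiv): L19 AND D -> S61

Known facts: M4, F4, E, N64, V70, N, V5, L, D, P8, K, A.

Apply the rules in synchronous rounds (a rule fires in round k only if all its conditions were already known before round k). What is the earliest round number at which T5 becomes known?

Round 1 fires (i), (ii), (iii), (iv), (vii), (xi), giving H, U9, P83, B, J2, Q.
Round 2 fires (x), (xiii), giving G, S.
Round 3 fires (viii), (ix), (xii), giving W1, U56, C.
Round 4 fires (v), giving T5.
T5 first appears in round 4.

4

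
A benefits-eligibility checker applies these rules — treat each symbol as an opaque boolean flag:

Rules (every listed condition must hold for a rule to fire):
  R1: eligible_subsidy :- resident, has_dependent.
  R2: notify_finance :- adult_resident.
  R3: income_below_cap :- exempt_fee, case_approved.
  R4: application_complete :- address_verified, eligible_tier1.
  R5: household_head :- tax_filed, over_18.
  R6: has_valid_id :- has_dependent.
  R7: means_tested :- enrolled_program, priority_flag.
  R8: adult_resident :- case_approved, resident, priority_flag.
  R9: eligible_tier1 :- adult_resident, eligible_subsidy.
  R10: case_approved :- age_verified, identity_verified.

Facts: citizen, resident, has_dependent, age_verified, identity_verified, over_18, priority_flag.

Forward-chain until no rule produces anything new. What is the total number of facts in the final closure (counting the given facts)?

13

Round 1: R1 [eligible_subsidy :- resident, has_dependent.]; R6 [has_valid_id :- has_dependent.]; R10 [case_approved :- age_verified, identity_verified.]. Adds eligible_subsidy, has_valid_id, case_approved.
Round 2: R8 [adult_resident :- case_approved, resident, priority_flag.]. Adds adult_resident.
Round 3: R2 [notify_finance :- adult_resident.]; R9 [eligible_tier1 :- adult_resident, eligible_subsidy.]. Adds notify_finance, eligible_tier1.
Closure: {adult_resident, age_verified, case_approved, citizen, eligible_subsidy, eligible_tier1, has_dependent, has_valid_id, identity_verified, notify_finance, over_18, priority_flag, resident} — 13 facts.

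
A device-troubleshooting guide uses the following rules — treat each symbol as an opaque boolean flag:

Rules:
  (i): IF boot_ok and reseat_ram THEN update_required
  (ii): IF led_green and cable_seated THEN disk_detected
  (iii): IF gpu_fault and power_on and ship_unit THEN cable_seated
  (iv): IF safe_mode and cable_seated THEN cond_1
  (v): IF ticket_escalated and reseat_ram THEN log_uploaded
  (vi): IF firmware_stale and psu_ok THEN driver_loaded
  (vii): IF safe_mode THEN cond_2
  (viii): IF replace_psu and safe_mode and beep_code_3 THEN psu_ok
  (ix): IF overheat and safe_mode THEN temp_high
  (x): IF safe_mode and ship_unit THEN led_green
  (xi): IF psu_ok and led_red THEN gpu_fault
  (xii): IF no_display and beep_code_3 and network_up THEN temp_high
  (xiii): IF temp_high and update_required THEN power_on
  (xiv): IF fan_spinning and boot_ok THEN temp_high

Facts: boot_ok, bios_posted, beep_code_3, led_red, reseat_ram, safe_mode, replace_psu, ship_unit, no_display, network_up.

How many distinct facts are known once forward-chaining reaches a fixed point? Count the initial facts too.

20

[1] (i) [IF boot_ok and reseat_ram THEN update_required]; (vii) [IF safe_mode THEN cond_2]; (viii) [IF replace_psu and safe_mode and beep_code_3 THEN psu_ok]; (x) [IF safe_mode and ship_unit THEN led_green]; (xii) [IF no_display and beep_code_3 and network_up THEN temp_high]. ⇒ new: update_required, cond_2, psu_ok, led_green, temp_high.
[2] (xi) [IF psu_ok and led_red THEN gpu_fault]; (xiii) [IF temp_high and update_required THEN power_on]. ⇒ new: gpu_fault, power_on.
[3] (iii) [IF gpu_fault and power_on and ship_unit THEN cable_seated]. ⇒ new: cable_seated.
[4] (ii) [IF led_green and cable_seated THEN disk_detected]; (iv) [IF safe_mode and cable_seated THEN cond_1]. ⇒ new: disk_detected, cond_1.
Closure: {beep_code_3, bios_posted, boot_ok, cable_seated, cond_1, cond_2, disk_detected, gpu_fault, led_green, led_red, network_up, no_display, power_on, psu_ok, replace_psu, reseat_ram, safe_mode, ship_unit, temp_high, update_required} — 20 facts.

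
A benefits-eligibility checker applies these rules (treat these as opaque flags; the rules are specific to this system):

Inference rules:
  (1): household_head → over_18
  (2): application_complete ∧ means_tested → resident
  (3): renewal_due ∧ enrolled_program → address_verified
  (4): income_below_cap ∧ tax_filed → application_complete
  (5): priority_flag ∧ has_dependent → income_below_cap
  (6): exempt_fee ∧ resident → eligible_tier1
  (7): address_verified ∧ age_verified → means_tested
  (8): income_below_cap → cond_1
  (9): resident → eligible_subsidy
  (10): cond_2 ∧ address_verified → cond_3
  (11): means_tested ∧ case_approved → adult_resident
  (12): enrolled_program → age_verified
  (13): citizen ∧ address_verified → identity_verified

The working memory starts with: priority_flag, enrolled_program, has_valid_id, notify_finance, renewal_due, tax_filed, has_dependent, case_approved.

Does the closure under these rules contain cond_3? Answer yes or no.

Round 1 fires (3), (5), (12), giving address_verified, income_below_cap, age_verified.
Round 2 fires (4), (7), (8), giving application_complete, means_tested, cond_1.
Round 3 fires (2), (11), giving resident, adult_resident.
Round 4 fires (9), giving eligible_subsidy.
Fixed point reached. cond_3 is concluded only by (10); (10) needs cond_2 (never derived).

no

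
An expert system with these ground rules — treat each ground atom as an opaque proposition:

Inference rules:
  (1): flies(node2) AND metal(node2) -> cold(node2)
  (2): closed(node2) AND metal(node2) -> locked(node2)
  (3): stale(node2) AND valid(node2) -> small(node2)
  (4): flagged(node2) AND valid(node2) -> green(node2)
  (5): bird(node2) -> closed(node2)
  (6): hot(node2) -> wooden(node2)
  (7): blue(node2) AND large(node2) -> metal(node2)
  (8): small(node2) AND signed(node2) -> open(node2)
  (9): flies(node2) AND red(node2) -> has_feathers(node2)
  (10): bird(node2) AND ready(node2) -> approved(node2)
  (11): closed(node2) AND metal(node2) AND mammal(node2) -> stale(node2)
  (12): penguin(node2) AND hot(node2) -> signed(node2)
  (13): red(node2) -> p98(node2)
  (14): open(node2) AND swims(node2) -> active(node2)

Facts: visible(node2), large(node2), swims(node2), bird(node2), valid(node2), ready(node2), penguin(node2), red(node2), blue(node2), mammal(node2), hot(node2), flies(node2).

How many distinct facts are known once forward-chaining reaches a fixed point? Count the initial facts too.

Round 1 — (5), (6), (7), (9), (10), (12), (13), derive closed(node2), wooden(node2), metal(node2), has_feathers(node2), approved(node2), signed(node2), p98(node2).
Round 2 — (1), (2), (11), derive cold(node2), locked(node2), stale(node2).
Round 3 — (3), derive small(node2).
Round 4 — (8), derive open(node2).
Round 5 — (14), derive active(node2).
Closure: {active(node2), approved(node2), bird(node2), blue(node2), closed(node2), cold(node2), flies(node2), has_feathers(node2), hot(node2), large(node2), locked(node2), mammal(node2), metal(node2), open(node2), p98(node2), penguin(node2), ready(node2), red(node2), signed(node2), small(node2), stale(node2), swims(node2), valid(node2), visible(node2), wooden(node2)} — 25 facts.

25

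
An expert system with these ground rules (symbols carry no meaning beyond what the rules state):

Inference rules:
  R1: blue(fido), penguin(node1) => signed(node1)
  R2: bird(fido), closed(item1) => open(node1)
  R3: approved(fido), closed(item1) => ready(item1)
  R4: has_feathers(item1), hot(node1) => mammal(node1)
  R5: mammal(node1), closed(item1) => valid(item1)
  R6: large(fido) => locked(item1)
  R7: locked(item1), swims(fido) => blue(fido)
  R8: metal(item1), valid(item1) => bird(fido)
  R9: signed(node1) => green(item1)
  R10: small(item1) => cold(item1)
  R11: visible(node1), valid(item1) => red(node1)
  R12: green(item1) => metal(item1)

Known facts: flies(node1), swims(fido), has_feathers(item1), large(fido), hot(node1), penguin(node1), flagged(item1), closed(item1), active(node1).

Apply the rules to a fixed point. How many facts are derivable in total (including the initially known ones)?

18

Round 1: R4 [has_feathers(item1), hot(node1) => mammal(node1)]; R6 [large(fido) => locked(item1)]. New: mammal(node1), locked(item1).
Round 2: R5 [mammal(node1), closed(item1) => valid(item1)]; R7 [locked(item1), swims(fido) => blue(fido)]. New: valid(item1), blue(fido).
Round 3: R1 [blue(fido), penguin(node1) => signed(node1)]. New: signed(node1).
Round 4: R9 [signed(node1) => green(item1)]. New: green(item1).
Round 5: R12 [green(item1) => metal(item1)]. New: metal(item1).
Round 6: R8 [metal(item1), valid(item1) => bird(fido)]. New: bird(fido).
Round 7: R2 [bird(fido), closed(item1) => open(node1)]. New: open(node1).
Closure: {active(node1), bird(fido), blue(fido), closed(item1), flagged(item1), flies(node1), green(item1), has_feathers(item1), hot(node1), large(fido), locked(item1), mammal(node1), metal(item1), open(node1), penguin(node1), signed(node1), swims(fido), valid(item1)} — 18 facts.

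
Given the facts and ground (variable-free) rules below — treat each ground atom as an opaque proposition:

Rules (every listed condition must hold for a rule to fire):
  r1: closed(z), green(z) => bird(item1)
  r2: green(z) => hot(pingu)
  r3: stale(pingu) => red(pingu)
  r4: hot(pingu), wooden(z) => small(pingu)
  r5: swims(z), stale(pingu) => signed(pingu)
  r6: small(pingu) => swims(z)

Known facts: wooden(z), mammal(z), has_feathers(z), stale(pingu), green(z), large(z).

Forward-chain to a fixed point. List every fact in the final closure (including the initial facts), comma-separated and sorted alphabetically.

Round 1 — r2, r3, derive hot(pingu), red(pingu).
Round 2 — r4, derive small(pingu).
Round 3 — r6, derive swims(z).
Round 4 — r5, derive signed(pingu).

green(z), has_feathers(z), hot(pingu), large(z), mammal(z), red(pingu), signed(pingu), small(pingu), stale(pingu), swims(z), wooden(z)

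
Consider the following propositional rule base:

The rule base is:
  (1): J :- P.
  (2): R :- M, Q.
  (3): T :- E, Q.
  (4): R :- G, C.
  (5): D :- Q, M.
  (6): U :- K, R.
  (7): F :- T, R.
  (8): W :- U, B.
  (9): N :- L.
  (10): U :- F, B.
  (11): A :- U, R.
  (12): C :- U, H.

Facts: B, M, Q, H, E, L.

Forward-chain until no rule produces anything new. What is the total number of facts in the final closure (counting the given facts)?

Round 1: (2) [R :- M, Q.]; (3) [T :- E, Q.]; (5) [D :- Q, M.]; (9) [N :- L.]. New: R, T, D, N.
Round 2: (7) [F :- T, R.]. New: F.
Round 3: (10) [U :- F, B.]. New: U.
Round 4: (8) [W :- U, B.]; (11) [A :- U, R.]; (12) [C :- U, H.]. New: W, A, C.
Closure: {A, B, C, D, E, F, H, L, M, N, Q, R, T, U, W} — 15 facts.

15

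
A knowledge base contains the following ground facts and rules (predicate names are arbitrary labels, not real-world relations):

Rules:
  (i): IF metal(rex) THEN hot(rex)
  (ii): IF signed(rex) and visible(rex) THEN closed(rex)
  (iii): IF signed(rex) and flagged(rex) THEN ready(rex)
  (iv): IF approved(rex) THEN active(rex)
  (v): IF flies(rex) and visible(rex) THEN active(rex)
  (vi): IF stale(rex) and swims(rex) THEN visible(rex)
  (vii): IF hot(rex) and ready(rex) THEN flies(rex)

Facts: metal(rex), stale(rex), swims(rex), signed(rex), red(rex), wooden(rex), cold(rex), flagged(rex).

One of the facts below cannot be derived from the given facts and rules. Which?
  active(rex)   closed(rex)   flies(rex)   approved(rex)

Round 1: (i) [IF metal(rex) THEN hot(rex)]; (iii) [IF signed(rex) and flagged(rex) THEN ready(rex)]; (vi) [IF stale(rex) and swims(rex) THEN visible(rex)]. Adds hot(rex), ready(rex), visible(rex).
Round 2: (ii) [IF signed(rex) and visible(rex) THEN closed(rex)]; (vii) [IF hot(rex) and ready(rex) THEN flies(rex)]. Adds closed(rex), flies(rex).
Round 3: (v) [IF flies(rex) and visible(rex) THEN active(rex)]. Adds active(rex).
Derived: closed(rex) (round 2), flies(rex) (round 2), active(rex) (round 3). approved(rex) never appears in any round.

approved(rex)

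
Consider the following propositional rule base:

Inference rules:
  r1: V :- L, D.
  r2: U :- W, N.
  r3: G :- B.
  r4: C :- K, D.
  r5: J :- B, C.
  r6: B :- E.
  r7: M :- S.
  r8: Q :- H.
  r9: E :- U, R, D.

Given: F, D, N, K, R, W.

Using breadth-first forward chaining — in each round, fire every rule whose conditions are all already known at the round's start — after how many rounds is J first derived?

4

Round 1 — r2, r4, derive U, C.
Round 2 — r9, derive E.
Round 3 — r6, derive B.
Round 4 — r3, r5, derive G, J.
J first appears in round 4.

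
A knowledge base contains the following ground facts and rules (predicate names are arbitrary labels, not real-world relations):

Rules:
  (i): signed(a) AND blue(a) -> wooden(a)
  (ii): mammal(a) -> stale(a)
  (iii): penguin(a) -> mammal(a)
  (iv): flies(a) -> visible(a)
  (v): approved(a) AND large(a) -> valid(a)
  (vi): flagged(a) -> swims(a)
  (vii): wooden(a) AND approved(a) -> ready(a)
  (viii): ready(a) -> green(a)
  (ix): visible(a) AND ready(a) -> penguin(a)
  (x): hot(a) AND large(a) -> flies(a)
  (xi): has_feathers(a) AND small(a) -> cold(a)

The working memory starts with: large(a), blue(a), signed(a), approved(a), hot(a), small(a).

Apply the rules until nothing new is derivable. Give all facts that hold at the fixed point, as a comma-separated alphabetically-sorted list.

Round 1 — (i), (v), (x), derive wooden(a), valid(a), flies(a).
Round 2 — (iv), (vii), derive visible(a), ready(a).
Round 3 — (viii), (ix), derive green(a), penguin(a).
Round 4 — (iii), derive mammal(a).
Round 5 — (ii), derive stale(a).

approved(a), blue(a), flies(a), green(a), hot(a), large(a), mammal(a), penguin(a), ready(a), signed(a), small(a), stale(a), valid(a), visible(a), wooden(a)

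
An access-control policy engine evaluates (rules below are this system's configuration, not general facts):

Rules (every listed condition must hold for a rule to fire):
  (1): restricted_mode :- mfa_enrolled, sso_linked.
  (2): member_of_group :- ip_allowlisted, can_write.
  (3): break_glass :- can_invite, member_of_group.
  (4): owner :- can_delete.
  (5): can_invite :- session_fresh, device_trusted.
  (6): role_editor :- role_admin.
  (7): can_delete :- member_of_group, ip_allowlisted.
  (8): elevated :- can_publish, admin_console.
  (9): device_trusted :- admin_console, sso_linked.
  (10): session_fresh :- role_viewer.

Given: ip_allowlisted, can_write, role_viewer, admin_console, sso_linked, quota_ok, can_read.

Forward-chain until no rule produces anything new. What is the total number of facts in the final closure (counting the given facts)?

14

Round 1 — (2), (9), (10), derive member_of_group, device_trusted, session_fresh.
Round 2 — (5), (7), derive can_invite, can_delete.
Round 3 — (3), (4), derive break_glass, owner.
Closure: {admin_console, break_glass, can_delete, can_invite, can_read, can_write, device_trusted, ip_allowlisted, member_of_group, owner, quota_ok, role_viewer, session_fresh, sso_linked} — 14 facts.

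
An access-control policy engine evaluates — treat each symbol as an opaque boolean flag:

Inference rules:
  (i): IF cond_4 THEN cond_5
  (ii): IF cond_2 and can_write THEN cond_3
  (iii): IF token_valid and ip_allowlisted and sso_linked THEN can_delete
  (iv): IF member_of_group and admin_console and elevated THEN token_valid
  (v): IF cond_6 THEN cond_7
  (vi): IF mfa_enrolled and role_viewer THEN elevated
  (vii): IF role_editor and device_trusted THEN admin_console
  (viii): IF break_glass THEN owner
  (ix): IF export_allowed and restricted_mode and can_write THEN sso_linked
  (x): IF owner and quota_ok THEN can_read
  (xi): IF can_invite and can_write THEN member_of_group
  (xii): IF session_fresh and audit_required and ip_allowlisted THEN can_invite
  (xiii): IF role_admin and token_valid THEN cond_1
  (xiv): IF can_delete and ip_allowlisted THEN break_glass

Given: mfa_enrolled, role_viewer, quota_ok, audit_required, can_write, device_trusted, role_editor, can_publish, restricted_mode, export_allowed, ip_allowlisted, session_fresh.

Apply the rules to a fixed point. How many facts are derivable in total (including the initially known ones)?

Round 1 fires (vi), (vii), (ix), (xii), giving elevated, admin_console, sso_linked, can_invite.
Round 2 fires (xi), giving member_of_group.
Round 3 fires (iv), giving token_valid.
Round 4 fires (iii), giving can_delete.
Round 5 fires (xiv), giving break_glass.
Round 6 fires (viii), giving owner.
Round 7 fires (x), giving can_read.
Closure: {admin_console, audit_required, break_glass, can_delete, can_invite, can_publish, can_read, can_write, device_trusted, elevated, export_allowed, ip_allowlisted, member_of_group, mfa_enrolled, owner, quota_ok, restricted_mode, role_editor, role_viewer, session_fresh, sso_linked, token_valid} — 22 facts.

22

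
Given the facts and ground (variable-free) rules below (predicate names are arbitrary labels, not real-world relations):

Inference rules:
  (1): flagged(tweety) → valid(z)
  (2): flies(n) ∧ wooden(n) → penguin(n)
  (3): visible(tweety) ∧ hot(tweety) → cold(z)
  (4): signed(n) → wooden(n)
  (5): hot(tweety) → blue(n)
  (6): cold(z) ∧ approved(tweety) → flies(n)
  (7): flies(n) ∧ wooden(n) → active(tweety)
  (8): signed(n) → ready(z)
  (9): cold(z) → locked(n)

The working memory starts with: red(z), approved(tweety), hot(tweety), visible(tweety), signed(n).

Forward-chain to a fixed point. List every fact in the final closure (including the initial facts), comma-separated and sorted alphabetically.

Round 1: (3) [visible(tweety) ∧ hot(tweety) → cold(z)]; (4) [signed(n) → wooden(n)]; (5) [hot(tweety) → blue(n)]; (8) [signed(n) → ready(z)]. New: cold(z), wooden(n), blue(n), ready(z).
Round 2: (6) [cold(z) ∧ approved(tweety) → flies(n)]; (9) [cold(z) → locked(n)]. New: flies(n), locked(n).
Round 3: (2) [flies(n) ∧ wooden(n) → penguin(n)]; (7) [flies(n) ∧ wooden(n) → active(tweety)]. New: penguin(n), active(tweety).

active(tweety), approved(tweety), blue(n), cold(z), flies(n), hot(tweety), locked(n), penguin(n), ready(z), red(z), signed(n), visible(tweety), wooden(n)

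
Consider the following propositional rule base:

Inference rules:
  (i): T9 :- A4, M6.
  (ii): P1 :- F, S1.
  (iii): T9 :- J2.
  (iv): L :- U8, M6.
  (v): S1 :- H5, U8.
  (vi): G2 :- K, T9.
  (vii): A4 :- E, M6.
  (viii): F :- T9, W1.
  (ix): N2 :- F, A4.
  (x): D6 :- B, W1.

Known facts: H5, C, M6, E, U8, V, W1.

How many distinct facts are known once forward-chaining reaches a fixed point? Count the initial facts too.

Round 1 — (iv), (v), (vii), derive L, S1, A4.
Round 2 — (i), derive T9.
Round 3 — (viii), derive F.
Round 4 — (ii), (ix), derive P1, N2.
Closure: {A4, C, E, F, H5, L, M6, N2, P1, S1, T9, U8, V, W1} — 14 facts.

14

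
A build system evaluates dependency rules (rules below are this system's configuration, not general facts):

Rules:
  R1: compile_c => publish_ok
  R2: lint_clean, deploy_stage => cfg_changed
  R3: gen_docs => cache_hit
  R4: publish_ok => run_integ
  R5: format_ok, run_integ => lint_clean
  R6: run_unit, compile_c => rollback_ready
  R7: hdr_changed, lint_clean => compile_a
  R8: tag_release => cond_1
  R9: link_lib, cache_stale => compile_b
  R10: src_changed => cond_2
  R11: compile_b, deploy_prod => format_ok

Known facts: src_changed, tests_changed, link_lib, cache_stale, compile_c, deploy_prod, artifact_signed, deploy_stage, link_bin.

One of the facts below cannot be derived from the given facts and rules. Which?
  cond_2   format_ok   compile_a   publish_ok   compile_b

compile_a

Round 1: R1 [compile_c => publish_ok]; R9 [link_lib, cache_stale => compile_b]; R10 [src_changed => cond_2]. Adds publish_ok, compile_b, cond_2.
Round 2: R4 [publish_ok => run_integ]; R11 [compile_b, deploy_prod => format_ok]. Adds run_integ, format_ok.
Round 3: R5 [format_ok, run_integ => lint_clean]. Adds lint_clean.
Round 4: R2 [lint_clean, deploy_stage => cfg_changed]. Adds cfg_changed.
Derived: compile_b (round 1), publish_ok (round 1), format_ok (round 2), cond_2 (round 1). compile_a never appears in any round.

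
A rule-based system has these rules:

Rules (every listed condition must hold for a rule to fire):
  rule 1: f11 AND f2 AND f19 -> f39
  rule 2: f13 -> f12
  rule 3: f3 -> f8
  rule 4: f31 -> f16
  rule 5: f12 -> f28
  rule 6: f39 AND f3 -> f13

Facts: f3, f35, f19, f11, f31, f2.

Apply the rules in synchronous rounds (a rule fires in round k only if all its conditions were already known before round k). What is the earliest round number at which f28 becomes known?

4

Round 1: rule 1 [f11 AND f2 AND f19 -> f39]; rule 3 [f3 -> f8]; rule 4 [f31 -> f16]. New: f39, f8, f16.
Round 2: rule 6 [f39 AND f3 -> f13]. New: f13.
Round 3: rule 2 [f13 -> f12]. New: f12.
Round 4: rule 5 [f12 -> f28]. New: f28.
f28 first appears in round 4.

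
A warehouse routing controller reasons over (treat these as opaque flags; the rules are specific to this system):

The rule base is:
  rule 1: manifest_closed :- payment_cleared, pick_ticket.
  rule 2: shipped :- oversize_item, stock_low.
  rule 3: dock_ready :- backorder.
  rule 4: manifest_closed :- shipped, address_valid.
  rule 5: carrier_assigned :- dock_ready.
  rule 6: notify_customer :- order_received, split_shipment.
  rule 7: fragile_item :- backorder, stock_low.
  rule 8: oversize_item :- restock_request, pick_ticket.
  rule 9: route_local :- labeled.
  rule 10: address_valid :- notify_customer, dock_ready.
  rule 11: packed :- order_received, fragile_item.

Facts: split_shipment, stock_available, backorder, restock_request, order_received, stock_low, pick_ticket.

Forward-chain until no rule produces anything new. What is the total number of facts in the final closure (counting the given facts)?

16

Round 1 fires rule 3, rule 6, rule 7, rule 8, giving dock_ready, notify_customer, fragile_item, oversize_item.
Round 2 fires rule 2, rule 5, rule 10, rule 11, giving shipped, carrier_assigned, address_valid, packed.
Round 3 fires rule 4, giving manifest_closed.
Closure: {address_valid, backorder, carrier_assigned, dock_ready, fragile_item, manifest_closed, notify_customer, order_received, oversize_item, packed, pick_ticket, restock_request, shipped, split_shipment, stock_available, stock_low} — 16 facts.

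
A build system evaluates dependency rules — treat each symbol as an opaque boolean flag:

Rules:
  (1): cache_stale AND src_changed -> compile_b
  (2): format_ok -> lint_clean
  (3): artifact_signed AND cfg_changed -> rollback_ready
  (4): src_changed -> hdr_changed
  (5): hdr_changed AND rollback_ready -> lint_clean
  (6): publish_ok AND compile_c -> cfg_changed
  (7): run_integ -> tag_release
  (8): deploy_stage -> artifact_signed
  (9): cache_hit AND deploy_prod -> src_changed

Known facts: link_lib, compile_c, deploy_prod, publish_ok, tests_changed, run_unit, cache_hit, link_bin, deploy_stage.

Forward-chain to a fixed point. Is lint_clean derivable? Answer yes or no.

Round 1: (6) [publish_ok AND compile_c -> cfg_changed]; (8) [deploy_stage -> artifact_signed]; (9) [cache_hit AND deploy_prod -> src_changed]. Adds cfg_changed, artifact_signed, src_changed.
Round 2: (3) [artifact_signed AND cfg_changed -> rollback_ready]; (4) [src_changed -> hdr_changed]. Adds rollback_ready, hdr_changed.
Round 3: (5) [hdr_changed AND rollback_ready -> lint_clean]. Adds lint_clean.
lint_clean appears in round 3, so it is derivable.

yes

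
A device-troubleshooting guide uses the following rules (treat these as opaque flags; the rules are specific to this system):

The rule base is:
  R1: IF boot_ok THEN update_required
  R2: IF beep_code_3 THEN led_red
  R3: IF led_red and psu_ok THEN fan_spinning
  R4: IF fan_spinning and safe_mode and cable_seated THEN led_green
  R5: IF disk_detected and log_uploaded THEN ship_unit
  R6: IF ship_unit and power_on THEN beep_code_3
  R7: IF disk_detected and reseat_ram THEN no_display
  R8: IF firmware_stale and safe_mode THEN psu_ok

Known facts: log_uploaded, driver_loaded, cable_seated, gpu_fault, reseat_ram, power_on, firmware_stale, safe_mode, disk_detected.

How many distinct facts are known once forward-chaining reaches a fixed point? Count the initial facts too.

16

Round 1: R5 [IF disk_detected and log_uploaded THEN ship_unit]; R7 [IF disk_detected and reseat_ram THEN no_display]; R8 [IF firmware_stale and safe_mode THEN psu_ok]. Adds ship_unit, no_display, psu_ok.
Round 2: R6 [IF ship_unit and power_on THEN beep_code_3]. Adds beep_code_3.
Round 3: R2 [IF beep_code_3 THEN led_red]. Adds led_red.
Round 4: R3 [IF led_red and psu_ok THEN fan_spinning]. Adds fan_spinning.
Round 5: R4 [IF fan_spinning and safe_mode and cable_seated THEN led_green]. Adds led_green.
Closure: {beep_code_3, cable_seated, disk_detected, driver_loaded, fan_spinning, firmware_stale, gpu_fault, led_green, led_red, log_uploaded, no_display, power_on, psu_ok, reseat_ram, safe_mode, ship_unit} — 16 facts.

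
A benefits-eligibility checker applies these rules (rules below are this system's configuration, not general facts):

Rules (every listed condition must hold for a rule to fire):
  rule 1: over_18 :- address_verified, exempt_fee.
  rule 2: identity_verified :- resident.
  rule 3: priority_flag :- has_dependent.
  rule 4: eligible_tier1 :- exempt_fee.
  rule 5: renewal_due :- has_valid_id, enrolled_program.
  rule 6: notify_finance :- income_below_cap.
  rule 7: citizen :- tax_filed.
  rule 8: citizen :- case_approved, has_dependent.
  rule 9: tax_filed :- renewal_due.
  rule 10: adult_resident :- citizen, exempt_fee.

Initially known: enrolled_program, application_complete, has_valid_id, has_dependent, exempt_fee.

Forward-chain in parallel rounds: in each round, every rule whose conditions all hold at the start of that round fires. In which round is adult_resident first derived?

4

Round 1 fires rule 3, rule 4, rule 5, giving priority_flag, eligible_tier1, renewal_due.
Round 2 fires rule 9, giving tax_filed.
Round 3 fires rule 7, giving citizen.
Round 4 fires rule 10, giving adult_resident.
adult_resident first appears in round 4.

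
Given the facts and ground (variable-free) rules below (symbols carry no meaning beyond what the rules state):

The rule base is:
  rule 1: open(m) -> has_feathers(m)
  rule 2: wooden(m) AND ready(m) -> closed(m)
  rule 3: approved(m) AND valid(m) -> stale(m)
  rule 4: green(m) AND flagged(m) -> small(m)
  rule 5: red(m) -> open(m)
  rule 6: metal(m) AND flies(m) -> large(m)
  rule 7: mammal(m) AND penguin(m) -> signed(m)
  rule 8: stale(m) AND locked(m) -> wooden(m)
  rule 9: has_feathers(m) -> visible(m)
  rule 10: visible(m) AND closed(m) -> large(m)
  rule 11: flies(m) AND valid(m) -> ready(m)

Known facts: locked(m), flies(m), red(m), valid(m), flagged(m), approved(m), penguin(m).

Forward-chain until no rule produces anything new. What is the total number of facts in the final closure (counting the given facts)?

15

Round 1: rule 3 [approved(m) AND valid(m) -> stale(m)]; rule 5 [red(m) -> open(m)]; rule 11 [flies(m) AND valid(m) -> ready(m)]. Adds stale(m), open(m), ready(m).
Round 2: rule 1 [open(m) -> has_feathers(m)]; rule 8 [stale(m) AND locked(m) -> wooden(m)]. Adds has_feathers(m), wooden(m).
Round 3: rule 2 [wooden(m) AND ready(m) -> closed(m)]; rule 9 [has_feathers(m) -> visible(m)]. Adds closed(m), visible(m).
Round 4: rule 10 [visible(m) AND closed(m) -> large(m)]. Adds large(m).
Closure: {approved(m), closed(m), flagged(m), flies(m), has_feathers(m), large(m), locked(m), open(m), penguin(m), ready(m), red(m), stale(m), valid(m), visible(m), wooden(m)} — 15 facts.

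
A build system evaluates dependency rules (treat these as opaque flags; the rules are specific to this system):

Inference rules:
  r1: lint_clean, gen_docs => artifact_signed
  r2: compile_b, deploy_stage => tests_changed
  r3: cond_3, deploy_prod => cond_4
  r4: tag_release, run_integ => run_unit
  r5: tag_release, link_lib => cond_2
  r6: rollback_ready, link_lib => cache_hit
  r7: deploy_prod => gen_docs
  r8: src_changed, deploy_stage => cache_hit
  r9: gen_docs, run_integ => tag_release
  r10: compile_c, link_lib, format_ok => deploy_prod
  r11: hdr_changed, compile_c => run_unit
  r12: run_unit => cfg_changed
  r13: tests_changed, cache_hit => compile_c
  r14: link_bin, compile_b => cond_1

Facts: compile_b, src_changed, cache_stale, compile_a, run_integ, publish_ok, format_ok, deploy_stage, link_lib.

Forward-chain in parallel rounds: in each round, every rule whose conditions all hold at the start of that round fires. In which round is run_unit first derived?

Round 1 fires r2, r8, giving tests_changed, cache_hit.
Round 2 fires r13, giving compile_c.
Round 3 fires r10, giving deploy_prod.
Round 4 fires r7, giving gen_docs.
Round 5 fires r9, giving tag_release.
Round 6 fires r4, r5, giving run_unit, cond_2.
run_unit first appears in round 6.

6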